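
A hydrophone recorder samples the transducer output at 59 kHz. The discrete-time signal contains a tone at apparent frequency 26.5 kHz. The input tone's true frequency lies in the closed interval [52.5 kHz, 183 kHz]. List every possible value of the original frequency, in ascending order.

Frequencies that alias to 26.5 kHz are k·fs ± 26.5 kHz for integer k ≥ 0.
k=0: 26.5 kHz.
k=1: 32.5 kHz, 85.5 kHz.
k=2: 91.5 kHz, 144.5 kHz.
k=3: 150.5 kHz, 203.5 kHz.
k=4: 209.5 kHz, 262.5 kHz.
Within [52.5 kHz, 183 kHz]: 85.5 kHz, 91.5 kHz, 144.5 kHz, 150.5 kHz.

85.5 kHz, 91.5 kHz, 144.5 kHz, 150.5 kHz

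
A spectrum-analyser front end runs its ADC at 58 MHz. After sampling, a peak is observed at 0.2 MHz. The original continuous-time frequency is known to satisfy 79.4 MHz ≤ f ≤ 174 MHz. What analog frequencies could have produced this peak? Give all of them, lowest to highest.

115.8 MHz, 116.2 MHz, 173.8 MHz

Frequencies that alias to 0.2 MHz are k·fs ± 0.2 MHz for integer k ≥ 0.
k=0: 0.2 MHz.
k=1: 57.8 MHz, 58.2 MHz.
k=2: 115.8 MHz, 116.2 MHz.
k=3: 173.8 MHz, 174.2 MHz.
k=4: 231.8 MHz, 232.2 MHz.
Within [79.4 MHz, 174 MHz]: 115.8 MHz, 116.2 MHz, 173.8 MHz.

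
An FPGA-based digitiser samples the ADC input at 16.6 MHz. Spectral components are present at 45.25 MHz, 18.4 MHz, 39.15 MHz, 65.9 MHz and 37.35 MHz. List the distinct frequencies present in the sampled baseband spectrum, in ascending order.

0.5 MHz, 1.8 MHz, 4.15 MHz, 4.55 MHz, 5.95 MHz

fs/2 = 8.3 MHz.
45.25 MHz mod fs = 12.05 MHz.
12.05 MHz > fs/2 = 8.3 MHz, folds to fs − 12.05 MHz = 4.55 MHz.
18.4 MHz mod fs = 1.8 MHz.
1.8 MHz ≤ fs/2 = 8.3 MHz, appears at 1.8 MHz.
39.15 MHz mod fs = 5.95 MHz.
5.95 MHz ≤ fs/2 = 8.3 MHz, appears at 5.95 MHz.
65.9 MHz mod fs = 16.1 MHz.
16.1 MHz > fs/2 = 8.3 MHz, folds to fs − 16.1 MHz = 0.5 MHz.
37.35 MHz mod fs = 4.15 MHz.
4.15 MHz ≤ fs/2 = 8.3 MHz, appears at 4.15 MHz.
Distinct values: {0.5 MHz, 1.8 MHz, 4.15 MHz, 4.55 MHz, 5.95 MHz}.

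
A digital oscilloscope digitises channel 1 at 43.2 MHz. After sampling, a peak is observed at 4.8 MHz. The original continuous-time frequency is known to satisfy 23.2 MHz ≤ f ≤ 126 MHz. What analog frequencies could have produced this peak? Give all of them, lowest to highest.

Frequencies that alias to 4.8 MHz are k·fs ± 4.8 MHz for integer k ≥ 0.
k=0: 4.8 MHz.
k=1: 38.4 MHz, 48 MHz.
k=2: 81.6 MHz, 91.2 MHz.
k=3: 124.8 MHz, 134.4 MHz.
k=4: 168 MHz, 177.6 MHz.
Within [23.2 MHz, 126 MHz]: 38.4 MHz, 48 MHz, 81.6 MHz, 91.2 MHz, 124.8 MHz.

38.4 MHz, 48 MHz, 81.6 MHz, 91.2 MHz, 124.8 MHz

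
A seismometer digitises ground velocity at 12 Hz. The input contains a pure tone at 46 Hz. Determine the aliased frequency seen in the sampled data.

2 Hz

46 Hz mod fs = 10 Hz.
10 Hz > fs/2 = 6 Hz, folds to fs − 10 Hz = 2 Hz.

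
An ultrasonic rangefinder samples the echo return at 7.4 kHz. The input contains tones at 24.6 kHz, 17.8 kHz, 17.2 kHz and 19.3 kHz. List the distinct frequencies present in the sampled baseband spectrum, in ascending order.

2.4 kHz, 2.9 kHz, 3 kHz

fs/2 = 3.7 kHz.
24.6 kHz mod fs = 2.4 kHz.
2.4 kHz ≤ fs/2 = 3.7 kHz, appears at 2.4 kHz.
17.8 kHz mod fs = 3 kHz.
3 kHz ≤ fs/2 = 3.7 kHz, appears at 3 kHz.
17.2 kHz mod fs = 2.4 kHz.
2.4 kHz ≤ fs/2 = 3.7 kHz, appears at 2.4 kHz.
19.3 kHz mod fs = 4.5 kHz.
4.5 kHz > fs/2 = 3.7 kHz, folds to fs − 4.5 kHz = 2.9 kHz.
Distinct values: {2.4 kHz, 2.9 kHz, 3 kHz}.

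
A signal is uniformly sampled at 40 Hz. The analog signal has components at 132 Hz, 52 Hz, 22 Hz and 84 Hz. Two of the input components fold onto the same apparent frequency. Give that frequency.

12 Hz

fs/2 = 20 Hz.
132 Hz mod fs = 12 Hz.
12 Hz ≤ fs/2 = 20 Hz, appears at 12 Hz.
52 Hz mod fs = 12 Hz.
12 Hz ≤ fs/2 = 20 Hz, appears at 12 Hz.
22 Hz > fs/2 = 20 Hz, folds to fs − 22 Hz = 18 Hz.
84 Hz mod fs = 4 Hz.
4 Hz ≤ fs/2 = 20 Hz, appears at 4 Hz.
52 Hz and 132 Hz both map to 12 Hz.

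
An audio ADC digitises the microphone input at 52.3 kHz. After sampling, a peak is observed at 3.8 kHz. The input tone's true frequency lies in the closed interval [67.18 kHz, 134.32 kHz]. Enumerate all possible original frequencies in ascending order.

Frequencies that alias to 3.8 kHz are k·fs ± 3.8 kHz for integer k ≥ 0.
k=0: 3.8 kHz.
k=1: 48.5 kHz, 56.1 kHz.
k=2: 100.8 kHz, 108.4 kHz.
k=3: 153.1 kHz, 160.7 kHz.
Within [67.18 kHz, 134.32 kHz]: 100.8 kHz, 108.4 kHz.

100.8 kHz, 108.4 kHz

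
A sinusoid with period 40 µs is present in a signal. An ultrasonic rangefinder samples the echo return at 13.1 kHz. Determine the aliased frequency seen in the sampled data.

T = 40 µs → f = 1/T = 25 kHz.
25 kHz mod fs = 11.9 kHz.
11.9 kHz > fs/2 = 6.55 kHz, folds to fs − 11.9 kHz = 1.2 kHz.

1.2 kHz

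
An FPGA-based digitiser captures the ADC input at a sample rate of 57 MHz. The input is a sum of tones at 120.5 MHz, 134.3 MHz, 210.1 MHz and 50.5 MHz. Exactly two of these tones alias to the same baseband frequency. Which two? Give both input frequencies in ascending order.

fs/2 = 28.5 MHz.
120.5 MHz mod fs = 6.5 MHz.
6.5 MHz ≤ fs/2 = 28.5 MHz, appears at 6.5 MHz.
134.3 MHz mod fs = 20.3 MHz.
20.3 MHz ≤ fs/2 = 28.5 MHz, appears at 20.3 MHz.
210.1 MHz mod fs = 39.1 MHz.
39.1 MHz > fs/2 = 28.5 MHz, folds to fs − 39.1 MHz = 17.9 MHz.
50.5 MHz > fs/2 = 28.5 MHz, folds to fs − 50.5 MHz = 6.5 MHz.
50.5 MHz and 120.5 MHz both map to 6.5 MHz.

50.5 MHz, 120.5 MHz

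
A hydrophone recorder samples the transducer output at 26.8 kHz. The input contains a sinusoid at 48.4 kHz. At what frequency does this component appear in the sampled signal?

5.2 kHz

48.4 kHz mod fs = 21.6 kHz.
21.6 kHz > fs/2 = 13.4 kHz, folds to fs − 21.6 kHz = 5.2 kHz.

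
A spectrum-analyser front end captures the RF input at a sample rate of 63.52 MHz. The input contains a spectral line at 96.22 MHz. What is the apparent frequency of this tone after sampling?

96.22 MHz mod fs = 32.7 MHz.
32.7 MHz > fs/2 = 31.76 MHz, folds to fs − 32.7 MHz = 30.82 MHz.

30.82 MHz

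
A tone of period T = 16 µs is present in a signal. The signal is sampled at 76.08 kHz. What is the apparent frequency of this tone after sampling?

T = 16 µs → f = 1/T = 62.5 kHz.
62.5 kHz > fs/2 = 38.04 kHz, folds to fs − 62.5 kHz = 13.58 kHz.

13.58 kHz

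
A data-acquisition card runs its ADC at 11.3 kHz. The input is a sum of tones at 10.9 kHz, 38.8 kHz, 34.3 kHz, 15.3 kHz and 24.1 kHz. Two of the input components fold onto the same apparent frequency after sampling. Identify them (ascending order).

10.9 kHz, 34.3 kHz

fs/2 = 5.65 kHz.
10.9 kHz > fs/2 = 5.65 kHz, folds to fs − 10.9 kHz = 0.4 kHz.
38.8 kHz mod fs = 4.9 kHz.
4.9 kHz ≤ fs/2 = 5.65 kHz, appears at 4.9 kHz.
34.3 kHz mod fs = 0.4 kHz.
0.4 kHz ≤ fs/2 = 5.65 kHz, appears at 0.4 kHz.
15.3 kHz mod fs = 4 kHz.
4 kHz ≤ fs/2 = 5.65 kHz, appears at 4 kHz.
24.1 kHz mod fs = 1.5 kHz.
1.5 kHz ≤ fs/2 = 5.65 kHz, appears at 1.5 kHz.
10.9 kHz and 34.3 kHz both map to 0.4 kHz.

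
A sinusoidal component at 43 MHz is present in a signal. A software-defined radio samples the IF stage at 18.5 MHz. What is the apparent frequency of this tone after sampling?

6 MHz

43 MHz mod fs = 6 MHz.
6 MHz ≤ fs/2 = 9.25 MHz, appears at 6 MHz.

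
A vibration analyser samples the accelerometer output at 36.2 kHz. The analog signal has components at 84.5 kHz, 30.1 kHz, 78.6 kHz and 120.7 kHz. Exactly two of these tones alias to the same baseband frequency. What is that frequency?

fs/2 = 18.1 kHz.
84.5 kHz mod fs = 12.1 kHz.
12.1 kHz ≤ fs/2 = 18.1 kHz, appears at 12.1 kHz.
30.1 kHz > fs/2 = 18.1 kHz, folds to fs − 30.1 kHz = 6.1 kHz.
78.6 kHz mod fs = 6.2 kHz.
6.2 kHz ≤ fs/2 = 18.1 kHz, appears at 6.2 kHz.
120.7 kHz mod fs = 12.1 kHz.
12.1 kHz ≤ fs/2 = 18.1 kHz, appears at 12.1 kHz.
84.5 kHz and 120.7 kHz both map to 12.1 kHz.

12.1 kHz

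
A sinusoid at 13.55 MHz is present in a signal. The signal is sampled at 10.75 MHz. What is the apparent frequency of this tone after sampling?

2.8 MHz

13.55 MHz mod fs = 2.8 MHz.
2.8 MHz ≤ fs/2 = 5.375 MHz, appears at 2.8 MHz.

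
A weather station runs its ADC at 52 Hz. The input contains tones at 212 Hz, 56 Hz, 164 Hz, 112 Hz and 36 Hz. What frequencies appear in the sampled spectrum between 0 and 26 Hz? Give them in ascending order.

4 Hz, 8 Hz, 16 Hz

fs/2 = 26 Hz.
212 Hz mod fs = 4 Hz.
4 Hz ≤ fs/2 = 26 Hz, appears at 4 Hz.
56 Hz mod fs = 4 Hz.
4 Hz ≤ fs/2 = 26 Hz, appears at 4 Hz.
164 Hz mod fs = 8 Hz.
8 Hz ≤ fs/2 = 26 Hz, appears at 8 Hz.
112 Hz mod fs = 8 Hz.
8 Hz ≤ fs/2 = 26 Hz, appears at 8 Hz.
36 Hz > fs/2 = 26 Hz, folds to fs − 36 Hz = 16 Hz.
Distinct values: {4 Hz, 8 Hz, 16 Hz}.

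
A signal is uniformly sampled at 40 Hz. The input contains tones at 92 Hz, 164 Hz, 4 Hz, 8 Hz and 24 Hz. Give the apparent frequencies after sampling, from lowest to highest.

fs/2 = 20 Hz.
92 Hz mod fs = 12 Hz.
12 Hz ≤ fs/2 = 20 Hz, appears at 12 Hz.
164 Hz mod fs = 4 Hz.
4 Hz ≤ fs/2 = 20 Hz, appears at 4 Hz.
4 Hz ≤ fs/2 = 20 Hz, passes unchanged.
8 Hz ≤ fs/2 = 20 Hz, passes unchanged.
24 Hz > fs/2 = 20 Hz, folds to fs − 24 Hz = 16 Hz.
Distinct values: {4 Hz, 8 Hz, 12 Hz, 16 Hz}.

4 Hz, 8 Hz, 12 Hz, 16 Hz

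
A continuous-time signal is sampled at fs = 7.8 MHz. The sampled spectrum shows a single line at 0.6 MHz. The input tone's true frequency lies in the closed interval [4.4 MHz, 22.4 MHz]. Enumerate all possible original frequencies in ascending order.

7.2 MHz, 8.4 MHz, 15 MHz, 16.2 MHz

Frequencies that alias to 0.6 MHz are k·fs ± 0.6 MHz for integer k ≥ 0.
k=0: 0.6 MHz.
k=1: 7.2 MHz, 8.4 MHz.
k=2: 15 MHz, 16.2 MHz.
k=3: 22.8 MHz, 24 MHz.
Within [4.4 MHz, 22.4 MHz]: 7.2 MHz, 8.4 MHz, 15 MHz, 16.2 MHz.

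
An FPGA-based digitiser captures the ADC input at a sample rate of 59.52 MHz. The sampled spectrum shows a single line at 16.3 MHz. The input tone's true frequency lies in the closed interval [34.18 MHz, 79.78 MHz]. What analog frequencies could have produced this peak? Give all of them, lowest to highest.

Frequencies that alias to 16.3 MHz are k·fs ± 16.3 MHz for integer k ≥ 0.
k=0: 16.3 MHz.
k=1: 43.22 MHz, 75.82 MHz.
k=2: 102.74 MHz, 135.34 MHz.
Within [34.18 MHz, 79.78 MHz]: 43.22 MHz, 75.82 MHz.

43.22 MHz, 75.82 MHz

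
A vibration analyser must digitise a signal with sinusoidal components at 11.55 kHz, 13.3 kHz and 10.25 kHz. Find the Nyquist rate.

26.6 kHz

Highest-frequency component: 13.3 kHz.
Nyquist rate = 2 × 13.3 kHz = 26.6 kHz.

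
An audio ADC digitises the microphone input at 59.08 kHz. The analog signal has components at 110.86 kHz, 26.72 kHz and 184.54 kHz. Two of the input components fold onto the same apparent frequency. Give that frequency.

7.3 kHz

fs/2 = 29.54 kHz.
110.86 kHz mod fs = 51.78 kHz.
51.78 kHz > fs/2 = 29.54 kHz, folds to fs − 51.78 kHz = 7.3 kHz.
26.72 kHz ≤ fs/2 = 29.54 kHz, passes unchanged.
184.54 kHz mod fs = 7.3 kHz.
7.3 kHz ≤ fs/2 = 29.54 kHz, appears at 7.3 kHz.
110.86 kHz and 184.54 kHz both map to 7.3 kHz.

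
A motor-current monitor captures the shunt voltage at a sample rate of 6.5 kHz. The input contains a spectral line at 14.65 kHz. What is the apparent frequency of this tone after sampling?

14.65 kHz mod fs = 1.65 kHz.
1.65 kHz ≤ fs/2 = 3.25 kHz, appears at 1.65 kHz.

1.65 kHz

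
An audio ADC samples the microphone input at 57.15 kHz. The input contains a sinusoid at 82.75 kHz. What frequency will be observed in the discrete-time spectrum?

25.6 kHz

82.75 kHz mod fs = 25.6 kHz.
25.6 kHz ≤ fs/2 = 28.575 kHz, appears at 25.6 kHz.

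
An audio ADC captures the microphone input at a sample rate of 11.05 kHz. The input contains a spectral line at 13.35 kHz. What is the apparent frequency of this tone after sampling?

13.35 kHz mod fs = 2.3 kHz.
2.3 kHz ≤ fs/2 = 5.525 kHz, appears at 2.3 kHz.

2.3 kHz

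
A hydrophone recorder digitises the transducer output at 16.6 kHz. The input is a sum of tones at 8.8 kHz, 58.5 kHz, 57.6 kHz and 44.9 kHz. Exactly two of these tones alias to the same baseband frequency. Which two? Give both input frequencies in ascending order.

8.8 kHz, 57.6 kHz

fs/2 = 8.3 kHz.
8.8 kHz > fs/2 = 8.3 kHz, folds to fs − 8.8 kHz = 7.8 kHz.
58.5 kHz mod fs = 8.7 kHz.
8.7 kHz > fs/2 = 8.3 kHz, folds to fs − 8.7 kHz = 7.9 kHz.
57.6 kHz mod fs = 7.8 kHz.
7.8 kHz ≤ fs/2 = 8.3 kHz, appears at 7.8 kHz.
44.9 kHz mod fs = 11.7 kHz.
11.7 kHz > fs/2 = 8.3 kHz, folds to fs − 11.7 kHz = 4.9 kHz.
8.8 kHz and 57.6 kHz both map to 7.8 kHz.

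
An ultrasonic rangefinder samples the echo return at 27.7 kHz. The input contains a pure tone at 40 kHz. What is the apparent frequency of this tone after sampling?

12.3 kHz

40 kHz mod fs = 12.3 kHz.
12.3 kHz ≤ fs/2 = 13.85 kHz, appears at 12.3 kHz.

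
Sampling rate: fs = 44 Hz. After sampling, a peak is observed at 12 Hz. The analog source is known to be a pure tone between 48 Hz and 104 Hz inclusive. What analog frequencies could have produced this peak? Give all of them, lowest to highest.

56 Hz, 76 Hz, 100 Hz

Frequencies that alias to 12 Hz are k·fs ± 12 Hz for integer k ≥ 0.
k=0: 12 Hz.
k=1: 32 Hz, 56 Hz.
k=2: 76 Hz, 100 Hz.
k=3: 120 Hz, 144 Hz.
Within [48 Hz, 104 Hz]: 56 Hz, 76 Hz, 100 Hz.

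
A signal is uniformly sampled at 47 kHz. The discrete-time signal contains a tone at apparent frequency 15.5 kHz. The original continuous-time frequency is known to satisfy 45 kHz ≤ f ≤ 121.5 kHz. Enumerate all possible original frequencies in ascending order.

62.5 kHz, 78.5 kHz, 109.5 kHz

Frequencies that alias to 15.5 kHz are k·fs ± 15.5 kHz for integer k ≥ 0.
k=0: 15.5 kHz.
k=1: 31.5 kHz, 62.5 kHz.
k=2: 78.5 kHz, 109.5 kHz.
k=3: 125.5 kHz, 156.5 kHz.
Within [45 kHz, 121.5 kHz]: 62.5 kHz, 78.5 kHz, 109.5 kHz.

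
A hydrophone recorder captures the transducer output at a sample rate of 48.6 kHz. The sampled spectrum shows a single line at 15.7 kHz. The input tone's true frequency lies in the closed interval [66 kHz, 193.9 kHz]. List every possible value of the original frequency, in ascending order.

81.5 kHz, 112.9 kHz, 130.1 kHz, 161.5 kHz, 178.7 kHz

Frequencies that alias to 15.7 kHz are k·fs ± 15.7 kHz for integer k ≥ 0.
k=0: 15.7 kHz.
k=1: 32.9 kHz, 64.3 kHz.
k=2: 81.5 kHz, 112.9 kHz.
k=3: 130.1 kHz, 161.5 kHz.
k=4: 178.7 kHz, 210.1 kHz.
k=5: 227.3 kHz, 258.7 kHz.
Within [66 kHz, 193.9 kHz]: 81.5 kHz, 112.9 kHz, 130.1 kHz, 161.5 kHz, 178.7 kHz.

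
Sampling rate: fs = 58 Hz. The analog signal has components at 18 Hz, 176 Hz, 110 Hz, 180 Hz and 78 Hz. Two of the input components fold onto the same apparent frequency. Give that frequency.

6 Hz

fs/2 = 29 Hz.
18 Hz ≤ fs/2 = 29 Hz, passes unchanged.
176 Hz mod fs = 2 Hz.
2 Hz ≤ fs/2 = 29 Hz, appears at 2 Hz.
110 Hz mod fs = 52 Hz.
52 Hz > fs/2 = 29 Hz, folds to fs − 52 Hz = 6 Hz.
180 Hz mod fs = 6 Hz.
6 Hz ≤ fs/2 = 29 Hz, appears at 6 Hz.
78 Hz mod fs = 20 Hz.
20 Hz ≤ fs/2 = 29 Hz, appears at 20 Hz.
110 Hz and 180 Hz both map to 6 Hz.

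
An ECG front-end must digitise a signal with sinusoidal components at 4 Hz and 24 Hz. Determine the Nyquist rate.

48 Hz

Highest-frequency component: 24 Hz.
Nyquist rate = 2 × 24 Hz = 48 Hz.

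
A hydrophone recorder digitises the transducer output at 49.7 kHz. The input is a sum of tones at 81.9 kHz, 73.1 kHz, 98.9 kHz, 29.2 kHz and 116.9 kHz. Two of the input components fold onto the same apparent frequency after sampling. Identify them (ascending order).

81.9 kHz, 116.9 kHz

fs/2 = 24.85 kHz.
81.9 kHz mod fs = 32.2 kHz.
32.2 kHz > fs/2 = 24.85 kHz, folds to fs − 32.2 kHz = 17.5 kHz.
73.1 kHz mod fs = 23.4 kHz.
23.4 kHz ≤ fs/2 = 24.85 kHz, appears at 23.4 kHz.
98.9 kHz mod fs = 49.2 kHz.
49.2 kHz > fs/2 = 24.85 kHz, folds to fs − 49.2 kHz = 0.5 kHz.
29.2 kHz > fs/2 = 24.85 kHz, folds to fs − 29.2 kHz = 20.5 kHz.
116.9 kHz mod fs = 17.5 kHz.
17.5 kHz ≤ fs/2 = 24.85 kHz, appears at 17.5 kHz.
81.9 kHz and 116.9 kHz both map to 17.5 kHz.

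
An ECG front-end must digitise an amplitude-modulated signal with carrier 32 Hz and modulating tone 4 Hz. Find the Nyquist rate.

72 Hz

AM sidebands sit at fc ± fm = 28 Hz and 36 Hz.
Highest-frequency component: 36 Hz.
Nyquist rate = 2 × 36 Hz = 72 Hz.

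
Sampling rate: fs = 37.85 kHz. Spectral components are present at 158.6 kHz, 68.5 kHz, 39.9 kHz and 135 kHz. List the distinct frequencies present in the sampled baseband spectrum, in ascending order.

2.05 kHz, 7.2 kHz, 16.4 kHz

fs/2 = 18.925 kHz.
158.6 kHz mod fs = 7.2 kHz.
7.2 kHz ≤ fs/2 = 18.925 kHz, appears at 7.2 kHz.
68.5 kHz mod fs = 30.65 kHz.
30.65 kHz > fs/2 = 18.925 kHz, folds to fs − 30.65 kHz = 7.2 kHz.
39.9 kHz mod fs = 2.05 kHz.
2.05 kHz ≤ fs/2 = 18.925 kHz, appears at 2.05 kHz.
135 kHz mod fs = 21.45 kHz.
21.45 kHz > fs/2 = 18.925 kHz, folds to fs − 21.45 kHz = 16.4 kHz.
Distinct values: {2.05 kHz, 7.2 kHz, 16.4 kHz}.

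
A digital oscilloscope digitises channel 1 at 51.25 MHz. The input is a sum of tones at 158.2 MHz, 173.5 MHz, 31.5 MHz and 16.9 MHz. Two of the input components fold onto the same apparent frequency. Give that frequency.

fs/2 = 25.625 MHz.
158.2 MHz mod fs = 4.45 MHz.
4.45 MHz ≤ fs/2 = 25.625 MHz, appears at 4.45 MHz.
173.5 MHz mod fs = 19.75 MHz.
19.75 MHz ≤ fs/2 = 25.625 MHz, appears at 19.75 MHz.
31.5 MHz > fs/2 = 25.625 MHz, folds to fs − 31.5 MHz = 19.75 MHz.
16.9 MHz ≤ fs/2 = 25.625 MHz, passes unchanged.
31.5 MHz and 173.5 MHz both map to 19.75 MHz.

19.75 MHz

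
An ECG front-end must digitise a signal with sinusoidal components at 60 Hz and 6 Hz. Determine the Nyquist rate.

120 Hz

Highest-frequency component: 60 Hz.
Nyquist rate = 2 × 60 Hz = 120 Hz.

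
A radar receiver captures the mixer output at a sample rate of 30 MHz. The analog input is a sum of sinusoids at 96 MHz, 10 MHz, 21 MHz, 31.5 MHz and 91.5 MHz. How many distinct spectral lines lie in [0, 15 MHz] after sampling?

4

fs/2 = 15 MHz.
96 MHz mod fs = 6 MHz.
6 MHz ≤ fs/2 = 15 MHz, appears at 6 MHz.
10 MHz ≤ fs/2 = 15 MHz, passes unchanged.
21 MHz > fs/2 = 15 MHz, folds to fs − 21 MHz = 9 MHz.
31.5 MHz mod fs = 1.5 MHz.
1.5 MHz ≤ fs/2 = 15 MHz, appears at 1.5 MHz.
91.5 MHz mod fs = 1.5 MHz.
1.5 MHz ≤ fs/2 = 15 MHz, appears at 1.5 MHz.
Distinct values: {1.5 MHz, 6 MHz, 9 MHz, 10 MHz} → 4.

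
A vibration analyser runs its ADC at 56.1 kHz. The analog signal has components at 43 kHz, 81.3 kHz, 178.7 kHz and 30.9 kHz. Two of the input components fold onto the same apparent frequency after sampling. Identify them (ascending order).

fs/2 = 28.05 kHz.
43 kHz > fs/2 = 28.05 kHz, folds to fs − 43 kHz = 13.1 kHz.
81.3 kHz mod fs = 25.2 kHz.
25.2 kHz ≤ fs/2 = 28.05 kHz, appears at 25.2 kHz.
178.7 kHz mod fs = 10.4 kHz.
10.4 kHz ≤ fs/2 = 28.05 kHz, appears at 10.4 kHz.
30.9 kHz > fs/2 = 28.05 kHz, folds to fs − 30.9 kHz = 25.2 kHz.
30.9 kHz and 81.3 kHz both map to 25.2 kHz.

30.9 kHz, 81.3 kHz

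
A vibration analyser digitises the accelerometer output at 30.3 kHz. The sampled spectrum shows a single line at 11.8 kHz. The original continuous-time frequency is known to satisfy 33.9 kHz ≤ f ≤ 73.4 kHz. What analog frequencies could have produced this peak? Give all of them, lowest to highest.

Frequencies that alias to 11.8 kHz are k·fs ± 11.8 kHz for integer k ≥ 0.
k=0: 11.8 kHz.
k=1: 18.5 kHz, 42.1 kHz.
k=2: 48.8 kHz, 72.4 kHz.
k=3: 79.1 kHz, 102.7 kHz.
Within [33.9 kHz, 73.4 kHz]: 42.1 kHz, 48.8 kHz, 72.4 kHz.

42.1 kHz, 48.8 kHz, 72.4 kHz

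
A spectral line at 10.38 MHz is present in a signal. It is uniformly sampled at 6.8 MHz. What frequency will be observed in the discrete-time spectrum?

3.22 MHz

10.38 MHz mod fs = 3.58 MHz.
3.58 MHz > fs/2 = 3.4 MHz, folds to fs − 3.58 MHz = 3.22 MHz.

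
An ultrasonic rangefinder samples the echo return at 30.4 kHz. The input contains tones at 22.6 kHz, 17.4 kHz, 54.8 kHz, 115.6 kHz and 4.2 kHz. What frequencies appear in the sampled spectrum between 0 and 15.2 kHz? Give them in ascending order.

4.2 kHz, 6 kHz, 7.8 kHz, 13 kHz

fs/2 = 15.2 kHz.
22.6 kHz > fs/2 = 15.2 kHz, folds to fs − 22.6 kHz = 7.8 kHz.
17.4 kHz > fs/2 = 15.2 kHz, folds to fs − 17.4 kHz = 13 kHz.
54.8 kHz mod fs = 24.4 kHz.
24.4 kHz > fs/2 = 15.2 kHz, folds to fs − 24.4 kHz = 6 kHz.
115.6 kHz mod fs = 24.4 kHz.
24.4 kHz > fs/2 = 15.2 kHz, folds to fs − 24.4 kHz = 6 kHz.
4.2 kHz ≤ fs/2 = 15.2 kHz, passes unchanged.
Distinct values: {4.2 kHz, 6 kHz, 7.8 kHz, 13 kHz}.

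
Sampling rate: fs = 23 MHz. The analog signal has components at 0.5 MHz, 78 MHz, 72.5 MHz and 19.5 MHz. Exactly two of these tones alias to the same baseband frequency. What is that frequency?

fs/2 = 11.5 MHz.
0.5 MHz ≤ fs/2 = 11.5 MHz, passes unchanged.
78 MHz mod fs = 9 MHz.
9 MHz ≤ fs/2 = 11.5 MHz, appears at 9 MHz.
72.5 MHz mod fs = 3.5 MHz.
3.5 MHz ≤ fs/2 = 11.5 MHz, appears at 3.5 MHz.
19.5 MHz > fs/2 = 11.5 MHz, folds to fs − 19.5 MHz = 3.5 MHz.
19.5 MHz and 72.5 MHz both map to 3.5 MHz.

3.5 MHz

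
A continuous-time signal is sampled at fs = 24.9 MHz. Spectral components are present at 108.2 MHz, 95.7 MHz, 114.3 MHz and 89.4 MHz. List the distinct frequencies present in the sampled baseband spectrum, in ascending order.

fs/2 = 12.45 MHz.
108.2 MHz mod fs = 8.6 MHz.
8.6 MHz ≤ fs/2 = 12.45 MHz, appears at 8.6 MHz.
95.7 MHz mod fs = 21 MHz.
21 MHz > fs/2 = 12.45 MHz, folds to fs − 21 MHz = 3.9 MHz.
114.3 MHz mod fs = 14.7 MHz.
14.7 MHz > fs/2 = 12.45 MHz, folds to fs − 14.7 MHz = 10.2 MHz.
89.4 MHz mod fs = 14.7 MHz.
14.7 MHz > fs/2 = 12.45 MHz, folds to fs − 14.7 MHz = 10.2 MHz.
Distinct values: {3.9 MHz, 8.6 MHz, 10.2 MHz}.

3.9 MHz, 8.6 MHz, 10.2 MHz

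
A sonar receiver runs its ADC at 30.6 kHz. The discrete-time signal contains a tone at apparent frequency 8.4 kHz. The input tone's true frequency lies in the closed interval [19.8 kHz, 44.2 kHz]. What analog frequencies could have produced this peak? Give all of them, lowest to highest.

Frequencies that alias to 8.4 kHz are k·fs ± 8.4 kHz for integer k ≥ 0.
k=0: 8.4 kHz.
k=1: 22.2 kHz, 39 kHz.
k=2: 52.8 kHz, 69.6 kHz.
Within [19.8 kHz, 44.2 kHz]: 22.2 kHz, 39 kHz.

22.2 kHz, 39 kHz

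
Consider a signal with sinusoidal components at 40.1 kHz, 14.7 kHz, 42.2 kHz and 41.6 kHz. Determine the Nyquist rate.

84.4 kHz

Highest-frequency component: 42.2 kHz.
Nyquist rate = 2 × 42.2 kHz = 84.4 kHz.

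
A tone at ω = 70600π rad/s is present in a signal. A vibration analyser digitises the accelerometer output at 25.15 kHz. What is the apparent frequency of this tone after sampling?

ω = 70600π rad/s → f = ω/(2π) = 35300 Hz = 35.3 kHz.
35.3 kHz mod fs = 10.15 kHz.
10.15 kHz ≤ fs/2 = 12.575 kHz, appears at 10.15 kHz.

10.15 kHz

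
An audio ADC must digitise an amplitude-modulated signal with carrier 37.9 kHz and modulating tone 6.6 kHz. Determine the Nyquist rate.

AM sidebands sit at fc ± fm = 31.3 kHz and 44.5 kHz.
Highest-frequency component: 44.5 kHz.
Nyquist rate = 2 × 44.5 kHz = 89 kHz.

89 kHz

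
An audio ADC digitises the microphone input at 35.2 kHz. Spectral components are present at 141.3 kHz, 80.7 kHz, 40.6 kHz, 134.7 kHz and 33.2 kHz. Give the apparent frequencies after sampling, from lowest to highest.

0.5 kHz, 2 kHz, 5.4 kHz, 6.1 kHz, 10.3 kHz

fs/2 = 17.6 kHz.
141.3 kHz mod fs = 0.5 kHz.
0.5 kHz ≤ fs/2 = 17.6 kHz, appears at 0.5 kHz.
80.7 kHz mod fs = 10.3 kHz.
10.3 kHz ≤ fs/2 = 17.6 kHz, appears at 10.3 kHz.
40.6 kHz mod fs = 5.4 kHz.
5.4 kHz ≤ fs/2 = 17.6 kHz, appears at 5.4 kHz.
134.7 kHz mod fs = 29.1 kHz.
29.1 kHz > fs/2 = 17.6 kHz, folds to fs − 29.1 kHz = 6.1 kHz.
33.2 kHz > fs/2 = 17.6 kHz, folds to fs − 33.2 kHz = 2 kHz.
Distinct values: {0.5 kHz, 2 kHz, 5.4 kHz, 6.1 kHz, 10.3 kHz}.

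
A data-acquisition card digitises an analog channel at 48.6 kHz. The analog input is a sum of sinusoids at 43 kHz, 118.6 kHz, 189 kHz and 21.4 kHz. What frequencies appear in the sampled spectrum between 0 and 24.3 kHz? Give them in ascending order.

fs/2 = 24.3 kHz.
43 kHz > fs/2 = 24.3 kHz, folds to fs − 43 kHz = 5.6 kHz.
118.6 kHz mod fs = 21.4 kHz.
21.4 kHz ≤ fs/2 = 24.3 kHz, appears at 21.4 kHz.
189 kHz mod fs = 43.2 kHz.
43.2 kHz > fs/2 = 24.3 kHz, folds to fs − 43.2 kHz = 5.4 kHz.
21.4 kHz ≤ fs/2 = 24.3 kHz, passes unchanged.
Distinct values: {5.4 kHz, 5.6 kHz, 21.4 kHz}.

5.4 kHz, 5.6 kHz, 21.4 kHz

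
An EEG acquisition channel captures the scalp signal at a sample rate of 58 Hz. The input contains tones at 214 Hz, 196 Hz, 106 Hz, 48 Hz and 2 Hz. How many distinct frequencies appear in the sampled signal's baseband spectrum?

fs/2 = 29 Hz.
214 Hz mod fs = 40 Hz.
40 Hz > fs/2 = 29 Hz, folds to fs − 40 Hz = 18 Hz.
196 Hz mod fs = 22 Hz.
22 Hz ≤ fs/2 = 29 Hz, appears at 22 Hz.
106 Hz mod fs = 48 Hz.
48 Hz > fs/2 = 29 Hz, folds to fs − 48 Hz = 10 Hz.
48 Hz > fs/2 = 29 Hz, folds to fs − 48 Hz = 10 Hz.
2 Hz ≤ fs/2 = 29 Hz, passes unchanged.
Distinct values: {2 Hz, 10 Hz, 18 Hz, 22 Hz} → 4.

4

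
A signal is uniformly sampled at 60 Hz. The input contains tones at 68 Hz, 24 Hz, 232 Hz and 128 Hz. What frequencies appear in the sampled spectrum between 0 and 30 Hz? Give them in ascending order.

fs/2 = 30 Hz.
68 Hz mod fs = 8 Hz.
8 Hz ≤ fs/2 = 30 Hz, appears at 8 Hz.
24 Hz ≤ fs/2 = 30 Hz, passes unchanged.
232 Hz mod fs = 52 Hz.
52 Hz > fs/2 = 30 Hz, folds to fs − 52 Hz = 8 Hz.
128 Hz mod fs = 8 Hz.
8 Hz ≤ fs/2 = 30 Hz, appears at 8 Hz.
Distinct values: {8 Hz, 24 Hz}.

8 Hz, 24 Hz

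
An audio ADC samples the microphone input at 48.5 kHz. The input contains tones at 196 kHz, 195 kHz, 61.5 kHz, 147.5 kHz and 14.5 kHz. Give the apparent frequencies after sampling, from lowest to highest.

fs/2 = 24.25 kHz.
196 kHz mod fs = 2 kHz.
2 kHz ≤ fs/2 = 24.25 kHz, appears at 2 kHz.
195 kHz mod fs = 1 kHz.
1 kHz ≤ fs/2 = 24.25 kHz, appears at 1 kHz.
61.5 kHz mod fs = 13 kHz.
13 kHz ≤ fs/2 = 24.25 kHz, appears at 13 kHz.
147.5 kHz mod fs = 2 kHz.
2 kHz ≤ fs/2 = 24.25 kHz, appears at 2 kHz.
14.5 kHz ≤ fs/2 = 24.25 kHz, passes unchanged.
Distinct values: {1 kHz, 2 kHz, 13 kHz, 14.5 kHz}.

1 kHz, 2 kHz, 13 kHz, 14.5 kHz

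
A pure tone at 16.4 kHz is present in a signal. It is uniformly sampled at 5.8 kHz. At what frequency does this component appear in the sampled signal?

1 kHz

16.4 kHz mod fs = 4.8 kHz.
4.8 kHz > fs/2 = 2.9 kHz, folds to fs − 4.8 kHz = 1 kHz.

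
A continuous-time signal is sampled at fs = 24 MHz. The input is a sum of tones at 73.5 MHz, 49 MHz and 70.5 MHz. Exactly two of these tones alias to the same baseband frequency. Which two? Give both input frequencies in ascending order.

fs/2 = 12 MHz.
73.5 MHz mod fs = 1.5 MHz.
1.5 MHz ≤ fs/2 = 12 MHz, appears at 1.5 MHz.
49 MHz mod fs = 1 MHz.
1 MHz ≤ fs/2 = 12 MHz, appears at 1 MHz.
70.5 MHz mod fs = 22.5 MHz.
22.5 MHz > fs/2 = 12 MHz, folds to fs − 22.5 MHz = 1.5 MHz.
70.5 MHz and 73.5 MHz both map to 1.5 MHz.

70.5 MHz, 73.5 MHz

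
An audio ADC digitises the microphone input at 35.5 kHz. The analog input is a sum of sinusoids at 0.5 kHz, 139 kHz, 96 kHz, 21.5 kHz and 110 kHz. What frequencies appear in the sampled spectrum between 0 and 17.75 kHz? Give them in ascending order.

0.5 kHz, 3 kHz, 3.5 kHz, 10.5 kHz, 14 kHz

fs/2 = 17.75 kHz.
0.5 kHz ≤ fs/2 = 17.75 kHz, passes unchanged.
139 kHz mod fs = 32.5 kHz.
32.5 kHz > fs/2 = 17.75 kHz, folds to fs − 32.5 kHz = 3 kHz.
96 kHz mod fs = 25 kHz.
25 kHz > fs/2 = 17.75 kHz, folds to fs − 25 kHz = 10.5 kHz.
21.5 kHz > fs/2 = 17.75 kHz, folds to fs − 21.5 kHz = 14 kHz.
110 kHz mod fs = 3.5 kHz.
3.5 kHz ≤ fs/2 = 17.75 kHz, appears at 3.5 kHz.
Distinct values: {0.5 kHz, 3 kHz, 3.5 kHz, 10.5 kHz, 14 kHz}.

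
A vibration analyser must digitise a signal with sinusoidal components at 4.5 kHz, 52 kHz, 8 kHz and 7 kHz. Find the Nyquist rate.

104 kHz

Highest-frequency component: 52 kHz.
Nyquist rate = 2 × 52 kHz = 104 kHz.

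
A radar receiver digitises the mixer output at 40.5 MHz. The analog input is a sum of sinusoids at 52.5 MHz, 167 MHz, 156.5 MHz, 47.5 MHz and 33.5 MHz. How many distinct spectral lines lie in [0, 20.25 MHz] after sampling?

fs/2 = 20.25 MHz.
52.5 MHz mod fs = 12 MHz.
12 MHz ≤ fs/2 = 20.25 MHz, appears at 12 MHz.
167 MHz mod fs = 5 MHz.
5 MHz ≤ fs/2 = 20.25 MHz, appears at 5 MHz.
156.5 MHz mod fs = 35 MHz.
35 MHz > fs/2 = 20.25 MHz, folds to fs − 35 MHz = 5.5 MHz.
47.5 MHz mod fs = 7 MHz.
7 MHz ≤ fs/2 = 20.25 MHz, appears at 7 MHz.
33.5 MHz > fs/2 = 20.25 MHz, folds to fs − 33.5 MHz = 7 MHz.
Distinct values: {5 MHz, 5.5 MHz, 7 MHz, 12 MHz} → 4.

4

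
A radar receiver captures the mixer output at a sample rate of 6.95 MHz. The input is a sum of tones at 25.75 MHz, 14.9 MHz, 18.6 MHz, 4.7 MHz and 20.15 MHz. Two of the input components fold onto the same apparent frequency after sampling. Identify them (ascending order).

4.7 MHz, 18.6 MHz

fs/2 = 3.475 MHz.
25.75 MHz mod fs = 4.9 MHz.
4.9 MHz > fs/2 = 3.475 MHz, folds to fs − 4.9 MHz = 2.05 MHz.
14.9 MHz mod fs = 1 MHz.
1 MHz ≤ fs/2 = 3.475 MHz, appears at 1 MHz.
18.6 MHz mod fs = 4.7 MHz.
4.7 MHz > fs/2 = 3.475 MHz, folds to fs − 4.7 MHz = 2.25 MHz.
4.7 MHz > fs/2 = 3.475 MHz, folds to fs − 4.7 MHz = 2.25 MHz.
20.15 MHz mod fs = 6.25 MHz.
6.25 MHz > fs/2 = 3.475 MHz, folds to fs − 6.25 MHz = 0.7 MHz.
4.7 MHz and 18.6 MHz both map to 2.25 MHz.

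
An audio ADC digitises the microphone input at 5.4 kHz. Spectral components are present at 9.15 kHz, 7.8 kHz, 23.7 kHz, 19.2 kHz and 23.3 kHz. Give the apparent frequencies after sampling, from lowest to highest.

1.65 kHz, 1.7 kHz, 2.1 kHz, 2.4 kHz

fs/2 = 2.7 kHz.
9.15 kHz mod fs = 3.75 kHz.
3.75 kHz > fs/2 = 2.7 kHz, folds to fs − 3.75 kHz = 1.65 kHz.
7.8 kHz mod fs = 2.4 kHz.
2.4 kHz ≤ fs/2 = 2.7 kHz, appears at 2.4 kHz.
23.7 kHz mod fs = 2.1 kHz.
2.1 kHz ≤ fs/2 = 2.7 kHz, appears at 2.1 kHz.
19.2 kHz mod fs = 3 kHz.
3 kHz > fs/2 = 2.7 kHz, folds to fs − 3 kHz = 2.4 kHz.
23.3 kHz mod fs = 1.7 kHz.
1.7 kHz ≤ fs/2 = 2.7 kHz, appears at 1.7 kHz.
Distinct values: {1.65 kHz, 1.7 kHz, 2.1 kHz, 2.4 kHz}.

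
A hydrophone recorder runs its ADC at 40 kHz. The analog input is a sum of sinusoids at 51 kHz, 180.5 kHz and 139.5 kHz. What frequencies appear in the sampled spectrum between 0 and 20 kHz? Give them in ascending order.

fs/2 = 20 kHz.
51 kHz mod fs = 11 kHz.
11 kHz ≤ fs/2 = 20 kHz, appears at 11 kHz.
180.5 kHz mod fs = 20.5 kHz.
20.5 kHz > fs/2 = 20 kHz, folds to fs − 20.5 kHz = 19.5 kHz.
139.5 kHz mod fs = 19.5 kHz.
19.5 kHz ≤ fs/2 = 20 kHz, appears at 19.5 kHz.
Distinct values: {11 kHz, 19.5 kHz}.

11 kHz, 19.5 kHz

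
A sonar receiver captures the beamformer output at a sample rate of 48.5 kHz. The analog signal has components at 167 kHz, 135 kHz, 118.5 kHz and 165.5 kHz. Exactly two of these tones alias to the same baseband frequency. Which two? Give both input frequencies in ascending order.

fs/2 = 24.25 kHz.
167 kHz mod fs = 21.5 kHz.
21.5 kHz ≤ fs/2 = 24.25 kHz, appears at 21.5 kHz.
135 kHz mod fs = 38 kHz.
38 kHz > fs/2 = 24.25 kHz, folds to fs − 38 kHz = 10.5 kHz.
118.5 kHz mod fs = 21.5 kHz.
21.5 kHz ≤ fs/2 = 24.25 kHz, appears at 21.5 kHz.
165.5 kHz mod fs = 20 kHz.
20 kHz ≤ fs/2 = 24.25 kHz, appears at 20 kHz.
118.5 kHz and 167 kHz both map to 21.5 kHz.

118.5 kHz, 167 kHz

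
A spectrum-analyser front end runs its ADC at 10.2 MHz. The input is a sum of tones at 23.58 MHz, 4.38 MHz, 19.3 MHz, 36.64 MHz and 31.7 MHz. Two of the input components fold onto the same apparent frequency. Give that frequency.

fs/2 = 5.1 MHz.
23.58 MHz mod fs = 3.18 MHz.
3.18 MHz ≤ fs/2 = 5.1 MHz, appears at 3.18 MHz.
4.38 MHz ≤ fs/2 = 5.1 MHz, passes unchanged.
19.3 MHz mod fs = 9.1 MHz.
9.1 MHz > fs/2 = 5.1 MHz, folds to fs − 9.1 MHz = 1.1 MHz.
36.64 MHz mod fs = 6.04 MHz.
6.04 MHz > fs/2 = 5.1 MHz, folds to fs − 6.04 MHz = 4.16 MHz.
31.7 MHz mod fs = 1.1 MHz.
1.1 MHz ≤ fs/2 = 5.1 MHz, appears at 1.1 MHz.
19.3 MHz and 31.7 MHz both map to 1.1 MHz.

1.1 MHz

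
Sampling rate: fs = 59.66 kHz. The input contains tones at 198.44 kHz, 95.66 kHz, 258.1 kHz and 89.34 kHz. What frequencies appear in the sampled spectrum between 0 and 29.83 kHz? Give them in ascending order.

fs/2 = 29.83 kHz.
198.44 kHz mod fs = 19.46 kHz.
19.46 kHz ≤ fs/2 = 29.83 kHz, appears at 19.46 kHz.
95.66 kHz mod fs = 36 kHz.
36 kHz > fs/2 = 29.83 kHz, folds to fs − 36 kHz = 23.66 kHz.
258.1 kHz mod fs = 19.46 kHz.
19.46 kHz ≤ fs/2 = 29.83 kHz, appears at 19.46 kHz.
89.34 kHz mod fs = 29.68 kHz.
29.68 kHz ≤ fs/2 = 29.83 kHz, appears at 29.68 kHz.
Distinct values: {19.46 kHz, 23.66 kHz, 29.68 kHz}.

19.46 kHz, 23.66 kHz, 29.68 kHz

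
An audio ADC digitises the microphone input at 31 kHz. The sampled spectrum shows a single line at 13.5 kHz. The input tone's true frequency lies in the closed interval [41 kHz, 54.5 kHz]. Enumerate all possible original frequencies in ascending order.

Frequencies that alias to 13.5 kHz are k·fs ± 13.5 kHz for integer k ≥ 0.
k=0: 13.5 kHz.
k=1: 17.5 kHz, 44.5 kHz.
k=2: 48.5 kHz, 75.5 kHz.
k=3: 79.5 kHz, 106.5 kHz.
Within [41 kHz, 54.5 kHz]: 44.5 kHz, 48.5 kHz.

44.5 kHz, 48.5 kHz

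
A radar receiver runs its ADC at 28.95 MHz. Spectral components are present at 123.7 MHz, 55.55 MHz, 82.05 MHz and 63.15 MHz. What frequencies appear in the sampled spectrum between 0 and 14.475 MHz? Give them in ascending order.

fs/2 = 14.475 MHz.
123.7 MHz mod fs = 7.9 MHz.
7.9 MHz ≤ fs/2 = 14.475 MHz, appears at 7.9 MHz.
55.55 MHz mod fs = 26.6 MHz.
26.6 MHz > fs/2 = 14.475 MHz, folds to fs − 26.6 MHz = 2.35 MHz.
82.05 MHz mod fs = 24.15 MHz.
24.15 MHz > fs/2 = 14.475 MHz, folds to fs − 24.15 MHz = 4.8 MHz.
63.15 MHz mod fs = 5.25 MHz.
5.25 MHz ≤ fs/2 = 14.475 MHz, appears at 5.25 MHz.
Distinct values: {2.35 MHz, 4.8 MHz, 5.25 MHz, 7.9 MHz}.

2.35 MHz, 4.8 MHz, 5.25 MHz, 7.9 MHz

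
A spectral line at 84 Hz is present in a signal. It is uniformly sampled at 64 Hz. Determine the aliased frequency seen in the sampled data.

84 Hz mod fs = 20 Hz.
20 Hz ≤ fs/2 = 32 Hz, appears at 20 Hz.

20 Hz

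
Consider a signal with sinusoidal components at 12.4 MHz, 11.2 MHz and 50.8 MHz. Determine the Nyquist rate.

Highest-frequency component: 50.8 MHz.
Nyquist rate = 2 × 50.8 MHz = 101.6 MHz.

101.6 MHz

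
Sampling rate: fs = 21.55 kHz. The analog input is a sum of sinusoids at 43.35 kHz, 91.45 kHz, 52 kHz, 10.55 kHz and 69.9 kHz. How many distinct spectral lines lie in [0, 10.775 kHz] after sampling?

fs/2 = 10.775 kHz.
43.35 kHz mod fs = 0.25 kHz.
0.25 kHz ≤ fs/2 = 10.775 kHz, appears at 0.25 kHz.
91.45 kHz mod fs = 5.25 kHz.
5.25 kHz ≤ fs/2 = 10.775 kHz, appears at 5.25 kHz.
52 kHz mod fs = 8.9 kHz.
8.9 kHz ≤ fs/2 = 10.775 kHz, appears at 8.9 kHz.
10.55 kHz ≤ fs/2 = 10.775 kHz, passes unchanged.
69.9 kHz mod fs = 5.25 kHz.
5.25 kHz ≤ fs/2 = 10.775 kHz, appears at 5.25 kHz.
Distinct values: {0.25 kHz, 5.25 kHz, 8.9 kHz, 10.55 kHz} → 4.

4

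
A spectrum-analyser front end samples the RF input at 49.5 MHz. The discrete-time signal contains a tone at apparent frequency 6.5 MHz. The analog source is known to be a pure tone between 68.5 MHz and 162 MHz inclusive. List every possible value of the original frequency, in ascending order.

92.5 MHz, 105.5 MHz, 142 MHz, 155 MHz

Frequencies that alias to 6.5 MHz are k·fs ± 6.5 MHz for integer k ≥ 0.
k=0: 6.5 MHz.
k=1: 43 MHz, 56 MHz.
k=2: 92.5 MHz, 105.5 MHz.
k=3: 142 MHz, 155 MHz.
k=4: 191.5 MHz, 204.5 MHz.
Within [68.5 MHz, 162 MHz]: 92.5 MHz, 105.5 MHz, 142 MHz, 155 MHz.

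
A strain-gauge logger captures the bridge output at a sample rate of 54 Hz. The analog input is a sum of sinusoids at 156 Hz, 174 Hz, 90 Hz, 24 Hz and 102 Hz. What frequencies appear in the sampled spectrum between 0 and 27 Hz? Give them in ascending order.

fs/2 = 27 Hz.
156 Hz mod fs = 48 Hz.
48 Hz > fs/2 = 27 Hz, folds to fs − 48 Hz = 6 Hz.
174 Hz mod fs = 12 Hz.
12 Hz ≤ fs/2 = 27 Hz, appears at 12 Hz.
90 Hz mod fs = 36 Hz.
36 Hz > fs/2 = 27 Hz, folds to fs − 36 Hz = 18 Hz.
24 Hz ≤ fs/2 = 27 Hz, passes unchanged.
102 Hz mod fs = 48 Hz.
48 Hz > fs/2 = 27 Hz, folds to fs − 48 Hz = 6 Hz.
Distinct values: {6 Hz, 12 Hz, 18 Hz, 24 Hz}.

6 Hz, 12 Hz, 18 Hz, 24 Hz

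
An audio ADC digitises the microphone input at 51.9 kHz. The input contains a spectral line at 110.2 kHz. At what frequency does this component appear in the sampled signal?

110.2 kHz mod fs = 6.4 kHz.
6.4 kHz ≤ fs/2 = 25.95 kHz, appears at 6.4 kHz.

6.4 kHz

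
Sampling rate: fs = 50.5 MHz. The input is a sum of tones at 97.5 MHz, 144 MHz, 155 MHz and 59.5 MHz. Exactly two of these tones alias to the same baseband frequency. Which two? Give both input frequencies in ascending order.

fs/2 = 25.25 MHz.
97.5 MHz mod fs = 47 MHz.
47 MHz > fs/2 = 25.25 MHz, folds to fs − 47 MHz = 3.5 MHz.
144 MHz mod fs = 43 MHz.
43 MHz > fs/2 = 25.25 MHz, folds to fs − 43 MHz = 7.5 MHz.
155 MHz mod fs = 3.5 MHz.
3.5 MHz ≤ fs/2 = 25.25 MHz, appears at 3.5 MHz.
59.5 MHz mod fs = 9 MHz.
9 MHz ≤ fs/2 = 25.25 MHz, appears at 9 MHz.
97.5 MHz and 155 MHz both map to 3.5 MHz.

97.5 MHz, 155 MHz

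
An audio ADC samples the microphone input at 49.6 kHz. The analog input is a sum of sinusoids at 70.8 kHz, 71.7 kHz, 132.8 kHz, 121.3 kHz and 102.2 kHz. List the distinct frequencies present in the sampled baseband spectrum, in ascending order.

fs/2 = 24.8 kHz.
70.8 kHz mod fs = 21.2 kHz.
21.2 kHz ≤ fs/2 = 24.8 kHz, appears at 21.2 kHz.
71.7 kHz mod fs = 22.1 kHz.
22.1 kHz ≤ fs/2 = 24.8 kHz, appears at 22.1 kHz.
132.8 kHz mod fs = 33.6 kHz.
33.6 kHz > fs/2 = 24.8 kHz, folds to fs − 33.6 kHz = 16 kHz.
121.3 kHz mod fs = 22.1 kHz.
22.1 kHz ≤ fs/2 = 24.8 kHz, appears at 22.1 kHz.
102.2 kHz mod fs = 3 kHz.
3 kHz ≤ fs/2 = 24.8 kHz, appears at 3 kHz.
Distinct values: {3 kHz, 16 kHz, 21.2 kHz, 22.1 kHz}.

3 kHz, 16 kHz, 21.2 kHz, 22.1 kHz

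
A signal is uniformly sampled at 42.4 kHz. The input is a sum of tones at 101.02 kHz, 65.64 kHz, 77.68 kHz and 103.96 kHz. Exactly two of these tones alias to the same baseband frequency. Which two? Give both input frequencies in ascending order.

65.64 kHz, 103.96 kHz

fs/2 = 21.2 kHz.
101.02 kHz mod fs = 16.22 kHz.
16.22 kHz ≤ fs/2 = 21.2 kHz, appears at 16.22 kHz.
65.64 kHz mod fs = 23.24 kHz.
23.24 kHz > fs/2 = 21.2 kHz, folds to fs − 23.24 kHz = 19.16 kHz.
77.68 kHz mod fs = 35.28 kHz.
35.28 kHz > fs/2 = 21.2 kHz, folds to fs − 35.28 kHz = 7.12 kHz.
103.96 kHz mod fs = 19.16 kHz.
19.16 kHz ≤ fs/2 = 21.2 kHz, appears at 19.16 kHz.
65.64 kHz and 103.96 kHz both map to 19.16 kHz.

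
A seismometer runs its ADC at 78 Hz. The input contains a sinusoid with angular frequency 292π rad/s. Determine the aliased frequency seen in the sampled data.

10 Hz

ω = 292π rad/s → f = ω/(2π) = 146 Hz.
146 Hz mod fs = 68 Hz.
68 Hz > fs/2 = 39 Hz, folds to fs − 68 Hz = 10 Hz.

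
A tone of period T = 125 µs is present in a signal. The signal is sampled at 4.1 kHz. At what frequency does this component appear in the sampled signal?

0.2 kHz

T = 125 µs → f = 1/T = 8 kHz.
8 kHz mod fs = 3.9 kHz.
3.9 kHz > fs/2 = 2.05 kHz, folds to fs − 3.9 kHz = 0.2 kHz.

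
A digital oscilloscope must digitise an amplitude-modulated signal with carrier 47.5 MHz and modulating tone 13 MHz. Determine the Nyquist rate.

AM sidebands sit at fc ± fm = 34.5 MHz and 60.5 MHz.
Highest-frequency component: 60.5 MHz.
Nyquist rate = 2 × 60.5 MHz = 121 MHz.

121 MHz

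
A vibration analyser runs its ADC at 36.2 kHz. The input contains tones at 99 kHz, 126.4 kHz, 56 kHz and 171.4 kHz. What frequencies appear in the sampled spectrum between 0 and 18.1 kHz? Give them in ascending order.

fs/2 = 18.1 kHz.
99 kHz mod fs = 26.6 kHz.
26.6 kHz > fs/2 = 18.1 kHz, folds to fs − 26.6 kHz = 9.6 kHz.
126.4 kHz mod fs = 17.8 kHz.
17.8 kHz ≤ fs/2 = 18.1 kHz, appears at 17.8 kHz.
56 kHz mod fs = 19.8 kHz.
19.8 kHz > fs/2 = 18.1 kHz, folds to fs − 19.8 kHz = 16.4 kHz.
171.4 kHz mod fs = 26.6 kHz.
26.6 kHz > fs/2 = 18.1 kHz, folds to fs − 26.6 kHz = 9.6 kHz.
Distinct values: {9.6 kHz, 16.4 kHz, 17.8 kHz}.

9.6 kHz, 16.4 kHz, 17.8 kHz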